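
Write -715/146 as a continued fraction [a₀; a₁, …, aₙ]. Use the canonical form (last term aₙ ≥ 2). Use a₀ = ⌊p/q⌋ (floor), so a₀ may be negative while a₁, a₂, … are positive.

-715 = -5·146 + 15
146 = 9·15 + 11
15 = 1·11 + 4
11 = 2·4 + 3
4 = 1·3 + 1
3 = 3·1 + 0  (stop)
So -715/146 = [-5; 9, 1, 2, 1, 3].

[-5; 9, 1, 2, 1, 3]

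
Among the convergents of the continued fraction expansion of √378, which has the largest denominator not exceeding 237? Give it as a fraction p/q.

√378 = [19; 2, 3, 1, 4, 1, 3, 2, 38, …] (period length 8).
Convergents:
  p_0/q_0 = 19/1
  p_1/q_1 = 39/2
  p_2/q_2 = 136/7
  p_3/q_3 = 175/9
  p_4/q_4 = 836/43
  p_5/q_5 = 1011/52
  p_6/q_6 = 3869/199
  p_7/q_7 = 8749/450
q_6 = 199 ≤ 237 < 450 = q_7, so the answer is 3869/199.

3869/199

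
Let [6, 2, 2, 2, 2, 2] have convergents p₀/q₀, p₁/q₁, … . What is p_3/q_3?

Using pₖ = aₖpₖ₋₁ + pₖ₋₂, qₖ = aₖqₖ₋₁ + qₖ₋₂ (with p₋₁=1, p₋₂=0, q₋₁=0, q₋₂=1):
  k=0: a=6, p=6, q=1
  k=1: a=2, p=13, q=2
  k=2: a=2, p=32, q=5
  k=3: a=2, p=77, q=12

77/12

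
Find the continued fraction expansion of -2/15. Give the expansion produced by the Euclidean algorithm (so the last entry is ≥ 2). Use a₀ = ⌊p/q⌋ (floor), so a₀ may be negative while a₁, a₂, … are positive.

[-1; 1, 6, 2]

-2 = -1*15 + 13
15 = 1*13 + 2
13 = 6*2 + 1
2 = 2*1 + 0  (stop)
So -2/15 = [-1; 1, 6, 2].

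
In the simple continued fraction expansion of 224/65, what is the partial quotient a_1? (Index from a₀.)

2

224 = 3·65 + 29   →  a_0 = 3
65 = 2·29 + 7   →  a_1 = 2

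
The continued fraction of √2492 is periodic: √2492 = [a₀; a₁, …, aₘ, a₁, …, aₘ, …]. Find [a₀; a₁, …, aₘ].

[49; 1, 11, 2, 24, 2, 11, 1, 98]

a₀ = ⌊√2492⌋ = 49.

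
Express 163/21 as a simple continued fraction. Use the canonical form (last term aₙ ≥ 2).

163 = 7*21 + 16
21 = 1*16 + 5
16 = 3*5 + 1
5 = 5*1 + 0  (stop)
So 163/21 = [7; 1, 3, 5].

[7; 1, 3, 5]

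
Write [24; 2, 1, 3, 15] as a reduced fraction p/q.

Using pₖ = aₖpₖ₋₁ + pₖ₋₂ and qₖ = aₖqₖ₋₁ + qₖ₋₂:
  k=0: a=24, p=24, q=1
  k=1: a=2, p=49, q=2
  k=2: a=1, p=73, q=3
  k=3: a=3, p=268, q=11
  k=4: a=15, p=4093, q=168

4093/168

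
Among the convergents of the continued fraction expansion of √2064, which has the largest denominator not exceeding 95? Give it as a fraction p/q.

2317/51

√2064 = [45; 2, 3, 7, 3, 2, 90, …] (period length 6).
Convergents:
  p_0/q_0 = 45/1
  p_1/q_1 = 91/2
  p_2/q_2 = 318/7
  p_3/q_3 = 2317/51
  p_4/q_4 = 7269/160
q_3 = 51 ≤ 95 < 160 = q_4, so the answer is 2317/51.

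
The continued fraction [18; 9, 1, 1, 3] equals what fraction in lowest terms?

Fold from the inside: start with 3/1.
  1 + 1/3 = 4/3
  1 + 3/4 = 7/4
  9 + 4/7 = 67/7
  18 + 7/67 = 1213/67

1213/67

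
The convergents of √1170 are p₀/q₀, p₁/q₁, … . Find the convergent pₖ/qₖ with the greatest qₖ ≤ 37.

√1170 = [34; 4, 1, 6, 1, 4, 68, …] (period length 6).
Convergents:
  p_0/q_0 = 34/1
  p_1/q_1 = 137/4
  p_2/q_2 = 171/5
  p_3/q_3 = 1163/34
  p_4/q_4 = 1334/39
q_3 = 34 ≤ 37 < 39 = q_4, so the answer is 1163/34.

1163/34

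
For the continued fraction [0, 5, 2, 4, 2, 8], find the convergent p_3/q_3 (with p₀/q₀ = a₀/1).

Using pₖ = aₖpₖ₋₁ + pₖ₋₂, qₖ = aₖqₖ₋₁ + qₖ₋₂ (with p₋₁=1, p₋₂=0, q₋₁=0, q₋₂=1):
  k=0: a=0, p=0, q=1
  k=1: a=5, p=1, q=5
  k=2: a=2, p=2, q=11
  k=3: a=4, p=9, q=49

9/49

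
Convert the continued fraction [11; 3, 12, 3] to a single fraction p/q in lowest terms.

Using pₖ = aₖpₖ₋₁ + pₖ₋₂ and qₖ = aₖqₖ₋₁ + qₖ₋₂:
  k=0: a=11, p=11, q=1
  k=1: a=3, p=34, q=3
  k=2: a=12, p=419, q=37
  k=3: a=3, p=1291, q=114

1291/114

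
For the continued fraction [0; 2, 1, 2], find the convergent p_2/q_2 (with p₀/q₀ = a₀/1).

Using pₖ = aₖpₖ₋₁ + pₖ₋₂, qₖ = aₖqₖ₋₁ + qₖ₋₂ (with p₋₁=1, p₋₂=0, q₋₁=0, q₋₂=1):
  k=0: a=0, p=0, q=1
  k=1: a=2, p=1, q=2
  k=2: a=1, p=1, q=3

1/3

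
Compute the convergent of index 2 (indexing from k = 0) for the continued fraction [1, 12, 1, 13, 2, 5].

Using pₖ = aₖpₖ₋₁ + pₖ₋₂, qₖ = aₖqₖ₋₁ + qₖ₋₂ (with p₋₁=1, p₋₂=0, q₋₁=0, q₋₂=1):
  k=0: a=1, p=1, q=1
  k=1: a=12, p=13, q=12
  k=2: a=1, p=14, q=13

14/13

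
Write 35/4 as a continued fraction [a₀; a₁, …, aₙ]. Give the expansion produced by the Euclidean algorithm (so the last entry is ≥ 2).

35 = 8×4 + 3
4 = 1×3 + 1
3 = 3×1 + 0  (stop)
So 35/4 = [8; 1, 3].

[8; 1, 3]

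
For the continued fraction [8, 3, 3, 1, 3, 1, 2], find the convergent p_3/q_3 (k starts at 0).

108/13

Using pₖ = aₖpₖ₋₁ + pₖ₋₂, qₖ = aₖqₖ₋₁ + qₖ₋₂ (with p₋₁=1, p₋₂=0, q₋₁=0, q₋₂=1):
  k=0: a=8, p=8, q=1
  k=1: a=3, p=25, q=3
  k=2: a=3, p=83, q=10
  k=3: a=1, p=108, q=13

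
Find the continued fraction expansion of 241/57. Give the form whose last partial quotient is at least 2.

241 = 4×57 + 13
57 = 4×13 + 5
13 = 2×5 + 3
5 = 1×3 + 2
3 = 1×2 + 1
2 = 2×1 + 0  (stop)
So 241/57 = [4; 4, 2, 1, 1, 2].

[4; 4, 2, 1, 1, 2]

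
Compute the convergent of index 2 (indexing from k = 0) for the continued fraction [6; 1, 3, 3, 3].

Using pₖ = aₖpₖ₋₁ + pₖ₋₂, qₖ = aₖqₖ₋₁ + qₖ₋₂ (with p₋₁=1, p₋₂=0, q₋₁=0, q₋₂=1):
  k=0: a=6, p=6, q=1
  k=1: a=1, p=7, q=1
  k=2: a=3, p=27, q=4

27/4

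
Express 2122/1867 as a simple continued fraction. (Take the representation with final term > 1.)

[1; 7, 3, 9, 9]

2122 = 1×1867 + 255
1867 = 7×255 + 82
255 = 3×82 + 9
82 = 9×9 + 1
9 = 9×1 + 0  (stop)
So 2122/1867 = [1; 7, 3, 9, 9].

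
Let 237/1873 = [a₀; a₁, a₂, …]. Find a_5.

3

237 = 0·1873 + 237   →  a_0 = 0
1873 = 7·237 + 214   →  a_1 = 7
237 = 1·214 + 23   →  a_2 = 1
214 = 9·23 + 7   →  a_3 = 9
23 = 3·7 + 2   →  a_4 = 3
7 = 3·2 + 1   →  a_5 = 3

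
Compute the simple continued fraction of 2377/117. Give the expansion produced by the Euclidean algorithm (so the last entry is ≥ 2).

2377 = 20·117 + 37
117 = 3·37 + 6
37 = 6·6 + 1
6 = 6·1 + 0  (stop)
So 2377/117 = [20; 3, 6, 6].

[20; 3, 6, 6]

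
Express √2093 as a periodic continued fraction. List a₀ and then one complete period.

a₀ = ⌊√2093⌋ = 45.

[45; 1, 2, 1, 90]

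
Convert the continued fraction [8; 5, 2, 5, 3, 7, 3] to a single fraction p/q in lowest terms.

Fold from the inside: start with 3/1.
  7 + 1/3 = 22/3
  3 + 3/22 = 69/22
  5 + 22/69 = 367/69
  2 + 69/367 = 803/367
  5 + 367/803 = 4382/803
  8 + 803/4382 = 35859/4382

35859/4382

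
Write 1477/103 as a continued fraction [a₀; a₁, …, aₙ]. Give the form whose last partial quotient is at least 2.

1477 = 14·103 + 35
103 = 2·35 + 33
35 = 1·33 + 2
33 = 16·2 + 1
2 = 2·1 + 0  (stop)
So 1477/103 = [14; 2, 1, 16, 2].

[14; 2, 1, 16, 2]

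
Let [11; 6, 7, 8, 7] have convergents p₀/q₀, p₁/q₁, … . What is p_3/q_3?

Using pₖ = aₖpₖ₋₁ + pₖ₋₂, qₖ = aₖqₖ₋₁ + qₖ₋₂ (with p₋₁=1, p₋₂=0, q₋₁=0, q₋₂=1):
  k=0: a=11, p=11, q=1
  k=1: a=6, p=67, q=6
  k=2: a=7, p=480, q=43
  k=3: a=8, p=3907, q=350

3907/350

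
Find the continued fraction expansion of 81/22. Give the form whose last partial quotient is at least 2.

[3; 1, 2, 7]

81 = 3×22 + 15
22 = 1×15 + 7
15 = 2×7 + 1
7 = 7×1 + 0  (stop)
So 81/22 = [3; 1, 2, 7].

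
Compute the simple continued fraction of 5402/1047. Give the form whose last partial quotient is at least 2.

5402 = 5·1047 + 167
1047 = 6·167 + 45
167 = 3·45 + 32
45 = 1·32 + 13
32 = 2·13 + 6
13 = 2·6 + 1
6 = 6·1 + 0  (stop)
So 5402/1047 = [5; 6, 3, 1, 2, 2, 6].

[5; 6, 3, 1, 2, 2, 6]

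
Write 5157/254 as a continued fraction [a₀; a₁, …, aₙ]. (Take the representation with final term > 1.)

5157 = 20·254 + 77
254 = 3·77 + 23
77 = 3·23 + 8
23 = 2·8 + 7
8 = 1·7 + 1
7 = 7·1 + 0  (stop)
So 5157/254 = [20; 3, 3, 2, 1, 7].

[20; 3, 3, 2, 1, 7]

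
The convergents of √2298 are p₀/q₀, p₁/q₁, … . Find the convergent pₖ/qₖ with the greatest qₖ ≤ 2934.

√2298 = [47; 1, 14, 1, 94, …] (period length 4).
Convergents:
  p_0/q_0 = 47/1
  p_1/q_1 = 48/1
  p_2/q_2 = 719/15
  p_3/q_3 = 767/16
  p_4/q_4 = 72817/1519
  p_5/q_5 = 73584/1535
  p_6/q_6 = 1102993/23009
q_5 = 1535 ≤ 2934 < 23009 = q_6, so the answer is 73584/1535.

73584/1535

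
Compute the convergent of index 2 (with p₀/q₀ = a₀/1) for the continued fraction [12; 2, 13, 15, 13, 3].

337/27

Using pₖ = aₖpₖ₋₁ + pₖ₋₂, qₖ = aₖqₖ₋₁ + qₖ₋₂ (with p₋₁=1, p₋₂=0, q₋₁=0, q₋₂=1):
  k=0: a=12, p=12, q=1
  k=1: a=2, p=25, q=2
  k=2: a=13, p=337, q=27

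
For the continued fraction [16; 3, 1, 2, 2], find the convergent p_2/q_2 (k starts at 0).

Using pₖ = aₖpₖ₋₁ + pₖ₋₂, qₖ = aₖqₖ₋₁ + qₖ₋₂ (with p₋₁=1, p₋₂=0, q₋₁=0, q₋₂=1):
  k=0: a=16, p=16, q=1
  k=1: a=3, p=49, q=3
  k=2: a=1, p=65, q=4

65/4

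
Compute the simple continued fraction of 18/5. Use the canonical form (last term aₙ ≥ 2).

[3; 1, 1, 2]

18 = 3*5 + 3
5 = 1*3 + 2
3 = 1*2 + 1
2 = 2*1 + 0  (stop)
So 18/5 = [3; 1, 1, 2].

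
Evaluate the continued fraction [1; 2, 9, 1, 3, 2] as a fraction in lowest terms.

273/185

Using pₖ = aₖpₖ₋₁ + pₖ₋₂ and qₖ = aₖqₖ₋₁ + qₖ₋₂:
  k=0: a=1, p=1, q=1
  k=1: a=2, p=3, q=2
  k=2: a=9, p=28, q=19
  k=3: a=1, p=31, q=21
  k=4: a=3, p=121, q=82
  k=5: a=2, p=273, q=185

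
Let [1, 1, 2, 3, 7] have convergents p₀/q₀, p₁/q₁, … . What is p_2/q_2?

5/3

Using pₖ = aₖpₖ₋₁ + pₖ₋₂, qₖ = aₖqₖ₋₁ + qₖ₋₂ (with p₋₁=1, p₋₂=0, q₋₁=0, q₋₂=1):
  k=0: a=1, p=1, q=1
  k=1: a=1, p=2, q=1
  k=2: a=2, p=5, q=3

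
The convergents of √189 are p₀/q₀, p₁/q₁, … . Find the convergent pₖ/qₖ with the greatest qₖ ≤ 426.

√189 = [13; 1, 2, 1, 26, …] (period length 4).
Convergents:
  p_0/q_0 = 13/1
  p_1/q_1 = 14/1
  p_2/q_2 = 41/3
  p_3/q_3 = 55/4
  p_4/q_4 = 1471/107
  p_5/q_5 = 1526/111
  p_6/q_6 = 4523/329
  p_7/q_7 = 6049/440
q_6 = 329 ≤ 426 < 440 = q_7, so the answer is 4523/329.

4523/329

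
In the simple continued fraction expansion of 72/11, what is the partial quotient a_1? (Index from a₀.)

72 = 6·11 + 6   →  a_0 = 6
11 = 1·6 + 5   →  a_1 = 1

1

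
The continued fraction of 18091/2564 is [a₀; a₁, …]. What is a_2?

1

18091 = 7·2564 + 143   →  a_0 = 7
2564 = 17·143 + 133   →  a_1 = 17
143 = 1·133 + 10   →  a_2 = 1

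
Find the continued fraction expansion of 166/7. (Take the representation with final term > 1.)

166 = 23×7 + 5
7 = 1×5 + 2
5 = 2×2 + 1
2 = 2×1 + 0  (stop)
So 166/7 = [23; 1, 2, 2].

[23; 1, 2, 2]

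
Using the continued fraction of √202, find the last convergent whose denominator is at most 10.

√202 = [14; 4, 1, 2, 2, 1, 4, 28, …] (period length 7).
Convergents:
  p_0/q_0 = 14/1
  p_1/q_1 = 57/4
  p_2/q_2 = 71/5
  p_3/q_3 = 199/14
q_2 = 5 ≤ 10 < 14 = q_3, so the answer is 71/5.

71/5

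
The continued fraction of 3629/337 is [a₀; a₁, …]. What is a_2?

3629 = 10·337 + 259   →  a_0 = 10
337 = 1·259 + 78   →  a_1 = 1
259 = 3·78 + 25   →  a_2 = 3

3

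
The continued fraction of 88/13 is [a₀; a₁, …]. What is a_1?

1

88 = 6·13 + 10   →  a_0 = 6
13 = 1·10 + 3   →  a_1 = 1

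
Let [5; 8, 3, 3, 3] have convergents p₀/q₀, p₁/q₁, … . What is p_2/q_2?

128/25

Using pₖ = aₖpₖ₋₁ + pₖ₋₂, qₖ = aₖqₖ₋₁ + qₖ₋₂ (with p₋₁=1, p₋₂=0, q₋₁=0, q₋₂=1):
  k=0: a=5, p=5, q=1
  k=1: a=8, p=41, q=8
  k=2: a=3, p=128, q=25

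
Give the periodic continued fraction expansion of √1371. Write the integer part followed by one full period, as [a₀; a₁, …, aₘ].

a₀ = ⌊√1371⌋ = 37.
With m₀=0, d₀=1 and mₖ₊₁ = dₖaₖ − mₖ, dₖ₊₁ = (n − mₖ₊₁²)/dₖ, aₖ₊₁ = ⌊(a₀+mₖ₊₁)/dₖ₊₁⌋:
  k=1: m=37, d=2, a=37
  k=2: m=37, d=1, a=74
d=1 and a=2a₀=74 at k=2, so the next step gives (m, d) = (37, 2) again — its k=1 value — and the period has length 2.

[37; 37, 74]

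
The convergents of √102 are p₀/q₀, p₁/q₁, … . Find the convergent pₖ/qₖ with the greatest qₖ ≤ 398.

2030/201

√102 = [10; 10, 20, …] (period length 2).
Convergents:
  p_0/q_0 = 10/1
  p_1/q_1 = 101/10
  p_2/q_2 = 2030/201
  p_3/q_3 = 20401/2020
q_2 = 201 ≤ 398 < 2020 = q_3, so the answer is 2030/201.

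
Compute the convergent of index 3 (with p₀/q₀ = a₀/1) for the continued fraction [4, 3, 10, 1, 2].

Using pₖ = aₖpₖ₋₁ + pₖ₋₂, qₖ = aₖqₖ₋₁ + qₖ₋₂ (with p₋₁=1, p₋₂=0, q₋₁=0, q₋₂=1):
  k=0: a=4, p=4, q=1
  k=1: a=3, p=13, q=3
  k=2: a=10, p=134, q=31
  k=3: a=1, p=147, q=34

147/34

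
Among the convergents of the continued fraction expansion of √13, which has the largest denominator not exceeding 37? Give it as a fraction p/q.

√13 = [3; 1, 1, 1, 1, 6, …] (period length 5).
Convergents:
  p_0/q_0 = 3/1
  p_1/q_1 = 4/1
  p_2/q_2 = 7/2
  p_3/q_3 = 11/3
  p_4/q_4 = 18/5
  p_5/q_5 = 119/33
  p_6/q_6 = 137/38
q_5 = 33 ≤ 37 < 38 = q_6, so the answer is 119/33.

119/33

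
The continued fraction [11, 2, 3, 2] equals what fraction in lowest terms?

183/16

Using pₖ = aₖpₖ₋₁ + pₖ₋₂ and qₖ = aₖqₖ₋₁ + qₖ₋₂:
  k=0: a=11, p=11, q=1
  k=1: a=2, p=23, q=2
  k=2: a=3, p=80, q=7
  k=3: a=2, p=183, q=16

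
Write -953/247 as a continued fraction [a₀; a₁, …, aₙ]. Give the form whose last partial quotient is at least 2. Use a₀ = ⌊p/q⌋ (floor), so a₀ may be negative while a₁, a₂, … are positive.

-953 = -4·247 + 35
247 = 7·35 + 2
35 = 17·2 + 1
2 = 2·1 + 0  (stop)
So -953/247 = [-4; 7, 17, 2].

[-4; 7, 17, 2]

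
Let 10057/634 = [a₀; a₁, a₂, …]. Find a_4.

2

10057 = 15·634 + 547   →  a_0 = 15
634 = 1·547 + 87   →  a_1 = 1
547 = 6·87 + 25   →  a_2 = 6
87 = 3·25 + 12   →  a_3 = 3
25 = 2·12 + 1   →  a_4 = 2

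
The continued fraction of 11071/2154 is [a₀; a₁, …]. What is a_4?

2

11071 = 5·2154 + 301   →  a_0 = 5
2154 = 7·301 + 47   →  a_1 = 7
301 = 6·47 + 19   →  a_2 = 6
47 = 2·19 + 9   →  a_3 = 2
19 = 2·9 + 1   →  a_4 = 2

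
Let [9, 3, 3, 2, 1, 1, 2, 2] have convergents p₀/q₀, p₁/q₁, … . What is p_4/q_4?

307/33

Using pₖ = aₖpₖ₋₁ + pₖ₋₂, qₖ = aₖqₖ₋₁ + qₖ₋₂ (with p₋₁=1, p₋₂=0, q₋₁=0, q₋₂=1):
  k=0: a=9, p=9, q=1
  k=1: a=3, p=28, q=3
  k=2: a=3, p=93, q=10
  k=3: a=2, p=214, q=23
  k=4: a=1, p=307, q=33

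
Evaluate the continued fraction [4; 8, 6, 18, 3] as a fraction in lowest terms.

11209/2719

Fold from the inside: start with 3/1.
  18 + 1/3 = 55/3
  6 + 3/55 = 333/55
  8 + 55/333 = 2719/333
  4 + 333/2719 = 11209/2719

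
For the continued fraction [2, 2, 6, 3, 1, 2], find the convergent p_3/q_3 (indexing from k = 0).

Using pₖ = aₖpₖ₋₁ + pₖ₋₂, qₖ = aₖqₖ₋₁ + qₖ₋₂ (with p₋₁=1, p₋₂=0, q₋₁=0, q₋₂=1):
  k=0: a=2, p=2, q=1
  k=1: a=2, p=5, q=2
  k=2: a=6, p=32, q=13
  k=3: a=3, p=101, q=41

101/41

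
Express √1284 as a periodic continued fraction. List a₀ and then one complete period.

[35; 1, 4, 1, 70]

a₀ = ⌊√1284⌋ = 35.
With m₀=0, d₀=1 and mₖ₊₁ = dₖaₖ − mₖ, dₖ₊₁ = (n − mₖ₊₁²)/dₖ, aₖ₊₁ = ⌊(a₀+mₖ₊₁)/dₖ₊₁⌋:
  k=1: m=35, d=59, a=1
  k=2: m=24, d=12, a=4
  k=3: m=24, d=59, a=1
  k=4: m=35, d=1, a=70
d=1 and a=2a₀=70 at k=4, so the next step gives (m, d) = (35, 59) again — its k=1 value — and the period has length 4.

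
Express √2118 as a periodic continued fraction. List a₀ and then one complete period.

a₀ = ⌊√2118⌋ = 46.
With m₀=0, d₀=1 and mₖ₊₁ = dₖaₖ − mₖ, dₖ₊₁ = (n − mₖ₊₁²)/dₖ, aₖ₊₁ = ⌊(a₀+mₖ₊₁)/dₖ₊₁⌋:
  k=1: m=46, d=2, a=46
  k=2: m=46, d=1, a=92
d=1 and a=2a₀=92 at k=2, so the next step gives (m, d) = (46, 2) again — its k=1 value — and the period has length 2.

[46; 46, 92]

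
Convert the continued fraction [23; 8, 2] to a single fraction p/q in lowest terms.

393/17

Fold from the inside: start with 2/1.
  8 + 1/2 = 17/2
  23 + 2/17 = 393/17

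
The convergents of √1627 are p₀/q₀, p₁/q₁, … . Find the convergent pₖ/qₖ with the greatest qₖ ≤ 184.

√1627 = [40; 2, 1, 39, 1, 2, 80, …] (period length 6).
Convergents:
  p_0/q_0 = 40/1
  p_1/q_1 = 81/2
  p_2/q_2 = 121/3
  p_3/q_3 = 4800/119
  p_4/q_4 = 4921/122
  p_5/q_5 = 14642/363
q_4 = 122 ≤ 184 < 363 = q_5, so the answer is 4921/122.

4921/122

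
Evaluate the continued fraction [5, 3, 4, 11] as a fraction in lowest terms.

775/146

Fold from the inside: start with 11/1.
  4 + 1/11 = 45/11
  3 + 11/45 = 146/45
  5 + 45/146 = 775/146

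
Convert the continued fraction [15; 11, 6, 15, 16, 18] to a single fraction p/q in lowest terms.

Fold from the inside: start with 18/1.
  16 + 1/18 = 289/18
  15 + 18/289 = 4353/289
  6 + 289/4353 = 26407/4353
  11 + 4353/26407 = 294830/26407
  15 + 26407/294830 = 4448857/294830

4448857/294830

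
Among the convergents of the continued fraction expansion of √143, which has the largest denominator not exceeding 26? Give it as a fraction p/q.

√143 = [11; 1, 22, …] (period length 2).
Convergents:
  p_0/q_0 = 11/1
  p_1/q_1 = 12/1
  p_2/q_2 = 275/23
  p_3/q_3 = 287/24
  p_4/q_4 = 6589/551
q_3 = 24 ≤ 26 < 551 = q_4, so the answer is 287/24.

287/24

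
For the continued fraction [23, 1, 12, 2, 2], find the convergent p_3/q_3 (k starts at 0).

646/27

Using pₖ = aₖpₖ₋₁ + pₖ₋₂, qₖ = aₖqₖ₋₁ + qₖ₋₂ (with p₋₁=1, p₋₂=0, q₋₁=0, q₋₂=1):
  k=0: a=23, p=23, q=1
  k=1: a=1, p=24, q=1
  k=2: a=12, p=311, q=13
  k=3: a=2, p=646, q=27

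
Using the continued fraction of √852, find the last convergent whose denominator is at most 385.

√852 = [29; 5, 3, 2, 4, 2, 3, 5, 58, …] (period length 8).
Convergents:
  p_0/q_0 = 29/1
  p_1/q_1 = 146/5
  p_2/q_2 = 467/16
  p_3/q_3 = 1080/37
  p_4/q_4 = 4787/164
  p_5/q_5 = 10654/365
  p_6/q_6 = 36749/1259
q_5 = 365 ≤ 385 < 1259 = q_6, so the answer is 10654/365.

10654/365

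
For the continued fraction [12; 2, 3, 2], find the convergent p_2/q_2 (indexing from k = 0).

Using pₖ = aₖpₖ₋₁ + pₖ₋₂, qₖ = aₖqₖ₋₁ + qₖ₋₂ (with p₋₁=1, p₋₂=0, q₋₁=0, q₋₂=1):
  k=0: a=12, p=12, q=1
  k=1: a=2, p=25, q=2
  k=2: a=3, p=87, q=7

87/7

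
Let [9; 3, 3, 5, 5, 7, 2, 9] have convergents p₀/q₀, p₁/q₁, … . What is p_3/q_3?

493/53

Using pₖ = aₖpₖ₋₁ + pₖ₋₂, qₖ = aₖqₖ₋₁ + qₖ₋₂ (with p₋₁=1, p₋₂=0, q₋₁=0, q₋₂=1):
  k=0: a=9, p=9, q=1
  k=1: a=3, p=28, q=3
  k=2: a=3, p=93, q=10
  k=3: a=5, p=493, q=53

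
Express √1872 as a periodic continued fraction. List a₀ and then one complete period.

a₀ = ⌊√1872⌋ = 43.

[43; 3, 1, 3, 86]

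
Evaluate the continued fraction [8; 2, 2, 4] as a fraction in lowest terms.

185/22

Fold from the inside: start with 4/1.
  2 + 1/4 = 9/4
  2 + 4/9 = 22/9
  8 + 9/22 = 185/22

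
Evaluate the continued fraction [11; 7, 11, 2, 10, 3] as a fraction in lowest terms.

58903/5287

Using pₖ = aₖpₖ₋₁ + pₖ₋₂ and qₖ = aₖqₖ₋₁ + qₖ₋₂:
  k=0: a=11, p=11, q=1
  k=1: a=7, p=78, q=7
  k=2: a=11, p=869, q=78
  k=3: a=2, p=1816, q=163
  k=4: a=10, p=19029, q=1708
  k=5: a=3, p=58903, q=5287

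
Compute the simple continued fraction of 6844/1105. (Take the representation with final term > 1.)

[6; 5, 6, 8, 1, 3]

6844 = 6*1105 + 214
1105 = 5*214 + 35
214 = 6*35 + 4
35 = 8*4 + 3
4 = 1*3 + 1
3 = 3*1 + 0  (stop)
So 6844/1105 = [6; 5, 6, 8, 1, 3].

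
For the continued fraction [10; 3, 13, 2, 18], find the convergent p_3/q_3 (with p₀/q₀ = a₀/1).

857/83

Using pₖ = aₖpₖ₋₁ + pₖ₋₂, qₖ = aₖqₖ₋₁ + qₖ₋₂ (with p₋₁=1, p₋₂=0, q₋₁=0, q₋₂=1):
  k=0: a=10, p=10, q=1
  k=1: a=3, p=31, q=3
  k=2: a=13, p=413, q=40
  k=3: a=2, p=857, q=83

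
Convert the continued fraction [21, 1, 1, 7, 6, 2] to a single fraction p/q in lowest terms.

Using pₖ = aₖpₖ₋₁ + pₖ₋₂ and qₖ = aₖqₖ₋₁ + qₖ₋₂:
  k=0: a=21, p=21, q=1
  k=1: a=1, p=22, q=1
  k=2: a=1, p=43, q=2
  k=3: a=7, p=323, q=15
  k=4: a=6, p=1981, q=92
  k=5: a=2, p=4285, q=199

4285/199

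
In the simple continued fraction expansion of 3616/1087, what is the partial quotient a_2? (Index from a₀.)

3616 = 3·1087 + 355   →  a_0 = 3
1087 = 3·355 + 22   →  a_1 = 3
355 = 16·22 + 3   →  a_2 = 16

16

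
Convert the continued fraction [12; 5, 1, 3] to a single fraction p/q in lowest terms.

Fold from the inside: start with 3/1.
  1 + 1/3 = 4/3
  5 + 3/4 = 23/4
  12 + 4/23 = 280/23

280/23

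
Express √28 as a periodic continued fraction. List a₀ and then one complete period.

[5; 3, 2, 3, 10]

a₀ = ⌊√28⌋ = 5.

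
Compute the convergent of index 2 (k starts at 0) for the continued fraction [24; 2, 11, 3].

563/23

Using pₖ = aₖpₖ₋₁ + pₖ₋₂, qₖ = aₖqₖ₋₁ + qₖ₋₂ (with p₋₁=1, p₋₂=0, q₋₁=0, q₋₂=1):
  k=0: a=24, p=24, q=1
  k=1: a=2, p=49, q=2
  k=2: a=11, p=563, q=23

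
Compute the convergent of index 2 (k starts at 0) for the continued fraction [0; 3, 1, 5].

Using pₖ = aₖpₖ₋₁ + pₖ₋₂, qₖ = aₖqₖ₋₁ + qₖ₋₂ (with p₋₁=1, p₋₂=0, q₋₁=0, q₋₂=1):
  k=0: a=0, p=0, q=1
  k=1: a=3, p=1, q=3
  k=2: a=1, p=1, q=4

1/4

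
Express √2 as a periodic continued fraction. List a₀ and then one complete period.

[1; 2]

a₀ = ⌊√2⌋ = 1.
With m₀=0, d₀=1 and mₖ₊₁ = dₖaₖ − mₖ, dₖ₊₁ = (n − mₖ₊₁²)/dₖ, aₖ₊₁ = ⌊(a₀+mₖ₊₁)/dₖ₊₁⌋:
  k=1: m=1, d=1, a=2
d=1 and a=2a₀=2 at k=1, so the next step gives (m, d) = (1, 1) again — its k=1 value — and the period has length 1.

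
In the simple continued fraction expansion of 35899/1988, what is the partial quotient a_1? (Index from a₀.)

35899 = 18·1988 + 115   →  a_0 = 18
1988 = 17·115 + 33   →  a_1 = 17

17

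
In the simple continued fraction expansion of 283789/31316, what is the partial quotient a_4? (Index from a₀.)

283789 = 9·31316 + 1945   →  a_0 = 9
31316 = 16·1945 + 196   →  a_1 = 16
1945 = 9·196 + 181   →  a_2 = 9
196 = 1·181 + 15   →  a_3 = 1
181 = 12·15 + 1   →  a_4 = 12

12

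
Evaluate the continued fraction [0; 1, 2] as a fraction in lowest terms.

Fold from the inside: start with 2/1.
  1 + 1/2 = 3/2
  0 + 2/3 = 2/3

2/3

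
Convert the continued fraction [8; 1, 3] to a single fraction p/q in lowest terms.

35/4

Using pₖ = aₖpₖ₋₁ + pₖ₋₂ and qₖ = aₖqₖ₋₁ + qₖ₋₂:
  k=0: a=8, p=8, q=1
  k=1: a=1, p=9, q=1
  k=2: a=3, p=35, q=4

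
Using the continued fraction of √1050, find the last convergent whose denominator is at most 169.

√1050 = [32; 2, 2, 10, 2, 2, 64, …] (period length 6).
Convergents:
  p_0/q_0 = 32/1
  p_1/q_1 = 65/2
  p_2/q_2 = 162/5
  p_3/q_3 = 1685/52
  p_4/q_4 = 3532/109
  p_5/q_5 = 8749/270
q_4 = 109 ≤ 169 < 270 = q_5, so the answer is 3532/109.

3532/109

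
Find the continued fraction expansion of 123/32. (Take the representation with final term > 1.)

[3; 1, 5, 2, 2]

123 = 3·32 + 27
32 = 1·27 + 5
27 = 5·5 + 2
5 = 2·2 + 1
2 = 2·1 + 0  (stop)
So 123/32 = [3; 1, 5, 2, 2].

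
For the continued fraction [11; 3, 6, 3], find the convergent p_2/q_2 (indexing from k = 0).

215/19

Using pₖ = aₖpₖ₋₁ + pₖ₋₂, qₖ = aₖqₖ₋₁ + qₖ₋₂ (with p₋₁=1, p₋₂=0, q₋₁=0, q₋₂=1):
  k=0: a=11, p=11, q=1
  k=1: a=3, p=34, q=3
  k=2: a=6, p=215, q=19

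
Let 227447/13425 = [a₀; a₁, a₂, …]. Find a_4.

1

227447 = 16·13425 + 12647   →  a_0 = 16
13425 = 1·12647 + 778   →  a_1 = 1
12647 = 16·778 + 199   →  a_2 = 16
778 = 3·199 + 181   →  a_3 = 3
199 = 1·181 + 18   →  a_4 = 1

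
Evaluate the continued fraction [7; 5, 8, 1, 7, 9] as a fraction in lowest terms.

Fold from the inside: start with 9/1.
  7 + 1/9 = 64/9
  1 + 9/64 = 73/64
  8 + 64/73 = 648/73
  5 + 73/648 = 3313/648
  7 + 648/3313 = 23839/3313

23839/3313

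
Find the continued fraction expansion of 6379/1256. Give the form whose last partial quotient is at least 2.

[5; 12, 1, 2, 5, 6]

6379 = 5*1256 + 99
1256 = 12*99 + 68
99 = 1*68 + 31
68 = 2*31 + 6
31 = 5*6 + 1
6 = 6*1 + 0  (stop)
So 6379/1256 = [5; 12, 1, 2, 5, 6].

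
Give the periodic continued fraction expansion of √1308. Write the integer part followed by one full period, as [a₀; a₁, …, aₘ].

[36; 6, 72]

a₀ = ⌊√1308⌋ = 36.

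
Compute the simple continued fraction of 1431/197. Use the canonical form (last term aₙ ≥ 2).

1431 = 7×197 + 52
197 = 3×52 + 41
52 = 1×41 + 11
41 = 3×11 + 8
11 = 1×8 + 3
8 = 2×3 + 2
3 = 1×2 + 1
2 = 2×1 + 0  (stop)
So 1431/197 = [7; 3, 1, 3, 1, 2, 1, 2].

[7; 3, 1, 3, 1, 2, 1, 2]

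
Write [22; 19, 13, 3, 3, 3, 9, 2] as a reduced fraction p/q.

Fold from the inside: start with 2/1.
  9 + 1/2 = 19/2
  3 + 2/19 = 59/19
  3 + 19/59 = 196/59
  3 + 59/196 = 647/196
  13 + 196/647 = 8607/647
  19 + 647/8607 = 164180/8607
  22 + 8607/164180 = 3620567/164180

3620567/164180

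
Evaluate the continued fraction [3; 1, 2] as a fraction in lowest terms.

11/3

Fold from the inside: start with 2/1.
  1 + 1/2 = 3/2
  3 + 2/3 = 11/3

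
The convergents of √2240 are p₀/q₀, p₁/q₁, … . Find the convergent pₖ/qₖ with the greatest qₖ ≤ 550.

10081/213

√2240 = [47; 3, 23, 3, 94, …] (period length 4).
Convergents:
  p_0/q_0 = 47/1
  p_1/q_1 = 142/3
  p_2/q_2 = 3313/70
  p_3/q_3 = 10081/213
  p_4/q_4 = 950927/20092
q_3 = 213 ≤ 550 < 20092 = q_4, so the answer is 10081/213.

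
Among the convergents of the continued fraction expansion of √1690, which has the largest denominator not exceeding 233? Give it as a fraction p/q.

√1690 = [41; 9, 8, 9, 82, …] (period length 4).
Convergents:
  p_0/q_0 = 41/1
  p_1/q_1 = 370/9
  p_2/q_2 = 3001/73
  p_3/q_3 = 27379/666
q_2 = 73 ≤ 233 < 666 = q_3, so the answer is 3001/73.

3001/73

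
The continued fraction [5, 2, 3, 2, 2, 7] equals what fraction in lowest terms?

1571/289

Fold from the inside: start with 7/1.
  2 + 1/7 = 15/7
  2 + 7/15 = 37/15
  3 + 15/37 = 126/37
  2 + 37/126 = 289/126
  5 + 126/289 = 1571/289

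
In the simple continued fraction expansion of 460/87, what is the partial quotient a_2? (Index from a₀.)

2

460 = 5·87 + 25   →  a_0 = 5
87 = 3·25 + 12   →  a_1 = 3
25 = 2·12 + 1   →  a_2 = 2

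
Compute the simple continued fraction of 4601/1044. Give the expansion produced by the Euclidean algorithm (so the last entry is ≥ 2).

4601 = 4·1044 + 425
1044 = 2·425 + 194
425 = 2·194 + 37
194 = 5·37 + 9
37 = 4·9 + 1
9 = 9·1 + 0  (stop)
So 4601/1044 = [4; 2, 2, 5, 4, 9].

[4; 2, 2, 5, 4, 9]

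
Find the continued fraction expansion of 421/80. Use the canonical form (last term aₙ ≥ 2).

421 = 5×80 + 21
80 = 3×21 + 17
21 = 1×17 + 4
17 = 4×4 + 1
4 = 4×1 + 0  (stop)
So 421/80 = [5; 3, 1, 4, 4].

[5; 3, 1, 4, 4]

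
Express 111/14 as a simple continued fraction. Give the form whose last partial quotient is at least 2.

[7; 1, 13]

111 = 7·14 + 13
14 = 1·13 + 1
13 = 13·1 + 0  (stop)
So 111/14 = [7; 1, 13].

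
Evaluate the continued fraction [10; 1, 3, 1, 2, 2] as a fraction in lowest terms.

356/33

Using pₖ = aₖpₖ₋₁ + pₖ₋₂ and qₖ = aₖqₖ₋₁ + qₖ₋₂:
  k=0: a=10, p=10, q=1
  k=1: a=1, p=11, q=1
  k=2: a=3, p=43, q=4
  k=3: a=1, p=54, q=5
  k=4: a=2, p=151, q=14
  k=5: a=2, p=356, q=33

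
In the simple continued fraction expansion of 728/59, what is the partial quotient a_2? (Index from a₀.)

728 = 12·59 + 20   →  a_0 = 12
59 = 2·20 + 19   →  a_1 = 2
20 = 1·19 + 1   →  a_2 = 1

1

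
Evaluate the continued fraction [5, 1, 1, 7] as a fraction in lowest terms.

83/15

Fold from the inside: start with 7/1.
  1 + 1/7 = 8/7
  1 + 7/8 = 15/8
  5 + 8/15 = 83/15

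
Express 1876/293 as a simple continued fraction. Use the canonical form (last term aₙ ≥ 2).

[6; 2, 2, 14, 4]

1876 = 6·293 + 118
293 = 2·118 + 57
118 = 2·57 + 4
57 = 14·4 + 1
4 = 4·1 + 0  (stop)
So 1876/293 = [6; 2, 2, 14, 4].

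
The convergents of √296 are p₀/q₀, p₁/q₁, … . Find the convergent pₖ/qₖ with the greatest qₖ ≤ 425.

3699/215

√296 = [17; 4, 1, 7, 1, 4, 34, …] (period length 6).
Convergents:
  p_0/q_0 = 17/1
  p_1/q_1 = 69/4
  p_2/q_2 = 86/5
  p_3/q_3 = 671/39
  p_4/q_4 = 757/44
  p_5/q_5 = 3699/215
  p_6/q_6 = 126523/7354
q_5 = 215 ≤ 425 < 7354 = q_6, so the answer is 3699/215.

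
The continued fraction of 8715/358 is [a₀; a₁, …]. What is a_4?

8715 = 24·358 + 123   →  a_0 = 24
358 = 2·123 + 112   →  a_1 = 2
123 = 1·112 + 11   →  a_2 = 1
112 = 10·11 + 2   →  a_3 = 10
11 = 5·2 + 1   →  a_4 = 5

5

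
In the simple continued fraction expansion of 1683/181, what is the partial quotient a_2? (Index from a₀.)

2

1683 = 9·181 + 54   →  a_0 = 9
181 = 3·54 + 19   →  a_1 = 3
54 = 2·19 + 16   →  a_2 = 2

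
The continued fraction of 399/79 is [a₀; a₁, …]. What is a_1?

19

399 = 5·79 + 4   →  a_0 = 5
79 = 19·4 + 3   →  a_1 = 19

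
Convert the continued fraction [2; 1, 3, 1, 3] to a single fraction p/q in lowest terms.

Fold from the inside: start with 3/1.
  1 + 1/3 = 4/3
  3 + 3/4 = 15/4
  1 + 4/15 = 19/15
  2 + 15/19 = 53/19

53/19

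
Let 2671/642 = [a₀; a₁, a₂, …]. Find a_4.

2

2671 = 4·642 + 103   →  a_0 = 4
642 = 6·103 + 24   →  a_1 = 6
103 = 4·24 + 7   →  a_2 = 4
24 = 3·7 + 3   →  a_3 = 3
7 = 2·3 + 1   →  a_4 = 2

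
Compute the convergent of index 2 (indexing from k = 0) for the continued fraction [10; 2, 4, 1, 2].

94/9

Using pₖ = aₖpₖ₋₁ + pₖ₋₂, qₖ = aₖqₖ₋₁ + qₖ₋₂ (with p₋₁=1, p₋₂=0, q₋₁=0, q₋₂=1):
  k=0: a=10, p=10, q=1
  k=1: a=2, p=21, q=2
  k=2: a=4, p=94, q=9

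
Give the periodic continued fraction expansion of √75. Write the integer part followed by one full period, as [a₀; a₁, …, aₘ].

a₀ = ⌊√75⌋ = 8.
With m₀=0, d₀=1 and mₖ₊₁ = dₖaₖ − mₖ, dₖ₊₁ = (n − mₖ₊₁²)/dₖ, aₖ₊₁ = ⌊(a₀+mₖ₊₁)/dₖ₊₁⌋:
  k=1: m=8, d=11, a=1
  k=2: m=3, d=6, a=1
  k=3: m=3, d=11, a=1
  k=4: m=8, d=1, a=16
d=1 and a=2a₀=16 at k=4, so the next step gives (m, d) = (8, 11) again — its k=1 value — and the period has length 4.

[8; 1, 1, 1, 16]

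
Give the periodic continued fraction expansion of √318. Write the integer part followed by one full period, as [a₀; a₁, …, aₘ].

[17; 1, 4, 1, 34]

a₀ = ⌊√318⌋ = 17.
With m₀=0, d₀=1 and mₖ₊₁ = dₖaₖ − mₖ, dₖ₊₁ = (n − mₖ₊₁²)/dₖ, aₖ₊₁ = ⌊(a₀+mₖ₊₁)/dₖ₊₁⌋:
  k=1: m=17, d=29, a=1
  k=2: m=12, d=6, a=4
  k=3: m=12, d=29, a=1
  k=4: m=17, d=1, a=34
d=1 and a=2a₀=34 at k=4, so the next step gives (m, d) = (17, 29) again — its k=1 value — and the period has length 4.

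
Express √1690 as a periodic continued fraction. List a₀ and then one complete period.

[41; 9, 8, 9, 82]

a₀ = ⌊√1690⌋ = 41.
With m₀=0, d₀=1 and mₖ₊₁ = dₖaₖ − mₖ, dₖ₊₁ = (n − mₖ₊₁²)/dₖ, aₖ₊₁ = ⌊(a₀+mₖ₊₁)/dₖ₊₁⌋:
  k=1: m=41, d=9, a=9
  k=2: m=40, d=10, a=8
  k=3: m=40, d=9, a=9
  k=4: m=41, d=1, a=82
d=1 and a=2a₀=82 at k=4, so the next step gives (m, d) = (41, 9) again — its k=1 value — and the period has length 4.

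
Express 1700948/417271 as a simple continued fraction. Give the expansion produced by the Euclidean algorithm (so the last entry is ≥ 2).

1700948 = 4*417271 + 31864
417271 = 13*31864 + 3039
31864 = 10*3039 + 1474
3039 = 2*1474 + 91
1474 = 16*91 + 18
91 = 5*18 + 1
18 = 18*1 + 0  (stop)
So 1700948/417271 = [4; 13, 10, 2, 16, 5, 18].

[4; 13, 10, 2, 16, 5, 18]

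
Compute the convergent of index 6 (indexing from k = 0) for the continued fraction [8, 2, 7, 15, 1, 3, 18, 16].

Using pₖ = aₖpₖ₋₁ + pₖ₋₂, qₖ = aₖqₖ₋₁ + qₖ₋₂ (with p₋₁=1, p₋₂=0, q₋₁=0, q₋₂=1):
  k=0: a=8, p=8, q=1
  k=1: a=2, p=17, q=2
  k=2: a=7, p=127, q=15
  k=3: a=15, p=1922, q=227
  k=4: a=1, p=2049, q=242
  k=5: a=3, p=8069, q=953
  k=6: a=18, p=147291, q=17396

147291/17396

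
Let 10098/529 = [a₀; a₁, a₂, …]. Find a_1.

11

10098 = 19·529 + 47   →  a_0 = 19
529 = 11·47 + 12   →  a_1 = 11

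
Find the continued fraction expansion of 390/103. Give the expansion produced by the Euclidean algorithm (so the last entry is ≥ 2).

390 = 3×103 + 81
103 = 1×81 + 22
81 = 3×22 + 15
22 = 1×15 + 7
15 = 2×7 + 1
7 = 7×1 + 0  (stop)
So 390/103 = [3; 1, 3, 1, 2, 7].

[3; 1, 3, 1, 2, 7]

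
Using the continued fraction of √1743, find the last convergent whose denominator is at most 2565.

55777/1336

√1743 = [41; 1, 2, 1, 82, …] (period length 4).
Convergents:
  p_0/q_0 = 41/1
  p_1/q_1 = 42/1
  p_2/q_2 = 125/3
  p_3/q_3 = 167/4
  p_4/q_4 = 13819/331
  p_5/q_5 = 13986/335
  p_6/q_6 = 41791/1001
  p_7/q_7 = 55777/1336
  p_8/q_8 = 4615505/110553
q_7 = 1336 ≤ 2565 < 110553 = q_8, so the answer is 55777/1336.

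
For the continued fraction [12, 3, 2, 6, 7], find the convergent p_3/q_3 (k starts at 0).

Using pₖ = aₖpₖ₋₁ + pₖ₋₂, qₖ = aₖqₖ₋₁ + qₖ₋₂ (with p₋₁=1, p₋₂=0, q₋₁=0, q₋₂=1):
  k=0: a=12, p=12, q=1
  k=1: a=3, p=37, q=3
  k=2: a=2, p=86, q=7
  k=3: a=6, p=553, q=45

553/45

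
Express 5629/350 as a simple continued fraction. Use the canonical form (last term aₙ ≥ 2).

[16; 12, 14, 2]

5629 = 16*350 + 29
350 = 12*29 + 2
29 = 14*2 + 1
2 = 2*1 + 0  (stop)
So 5629/350 = [16; 12, 14, 2].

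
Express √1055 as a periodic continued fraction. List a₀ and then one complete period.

a₀ = ⌊√1055⌋ = 32.
With m₀=0, d₀=1 and mₖ₊₁ = dₖaₖ − mₖ, dₖ₊₁ = (n − mₖ₊₁²)/dₖ, aₖ₊₁ = ⌊(a₀+mₖ₊₁)/dₖ₊₁⌋:
  k=1: m=32, d=31, a=2
  k=2: m=30, d=5, a=12
  k=3: m=30, d=31, a=2
  k=4: m=32, d=1, a=64
d=1 and a=2a₀=64 at k=4, so the next step gives (m, d) = (32, 31) again — its k=1 value — and the period has length 4.

[32; 2, 12, 2, 64]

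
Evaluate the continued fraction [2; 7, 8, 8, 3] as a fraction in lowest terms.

Fold from the inside: start with 3/1.
  8 + 1/3 = 25/3
  8 + 3/25 = 203/25
  7 + 25/203 = 1446/203
  2 + 203/1446 = 3095/1446

3095/1446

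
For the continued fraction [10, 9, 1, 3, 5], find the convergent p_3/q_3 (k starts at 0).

394/39

Using pₖ = aₖpₖ₋₁ + pₖ₋₂, qₖ = aₖqₖ₋₁ + qₖ₋₂ (with p₋₁=1, p₋₂=0, q₋₁=0, q₋₂=1):
  k=0: a=10, p=10, q=1
  k=1: a=9, p=91, q=9
  k=2: a=1, p=101, q=10
  k=3: a=3, p=394, q=39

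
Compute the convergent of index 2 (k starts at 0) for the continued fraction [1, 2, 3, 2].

10/7

Using pₖ = aₖpₖ₋₁ + pₖ₋₂, qₖ = aₖqₖ₋₁ + qₖ₋₂ (with p₋₁=1, p₋₂=0, q₋₁=0, q₋₂=1):
  k=0: a=1, p=1, q=1
  k=1: a=2, p=3, q=2
  k=2: a=3, p=10, q=7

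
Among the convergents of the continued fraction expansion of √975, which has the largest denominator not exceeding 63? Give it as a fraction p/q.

1249/40

√975 = [31; 4, 2, 4, 62, …] (period length 4).
Convergents:
  p_0/q_0 = 31/1
  p_1/q_1 = 125/4
  p_2/q_2 = 281/9
  p_3/q_3 = 1249/40
  p_4/q_4 = 77719/2489
q_3 = 40 ≤ 63 < 2489 = q_4, so the answer is 1249/40.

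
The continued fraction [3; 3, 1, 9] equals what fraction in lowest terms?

Fold from the inside: start with 9/1.
  1 + 1/9 = 10/9
  3 + 9/10 = 39/10
  3 + 10/39 = 127/39

127/39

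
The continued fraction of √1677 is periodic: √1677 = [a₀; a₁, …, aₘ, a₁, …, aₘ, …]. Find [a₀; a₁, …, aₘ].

[40; 1, 19, 2, 19, 1, 80]

a₀ = ⌊√1677⌋ = 40.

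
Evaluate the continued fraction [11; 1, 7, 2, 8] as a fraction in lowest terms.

1711/144

Fold from the inside: start with 8/1.
  2 + 1/8 = 17/8
  7 + 8/17 = 127/17
  1 + 17/127 = 144/127
  11 + 127/144 = 1711/144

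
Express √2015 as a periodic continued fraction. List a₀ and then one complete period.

[44; 1, 7, 1, 88]

a₀ = ⌊√2015⌋ = 44.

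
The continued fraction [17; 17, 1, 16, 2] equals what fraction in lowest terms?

Using pₖ = aₖpₖ₋₁ + pₖ₋₂ and qₖ = aₖqₖ₋₁ + qₖ₋₂:
  k=0: a=17, p=17, q=1
  k=1: a=17, p=290, q=17
  k=2: a=1, p=307, q=18
  k=3: a=16, p=5202, q=305
  k=4: a=2, p=10711, q=628

10711/628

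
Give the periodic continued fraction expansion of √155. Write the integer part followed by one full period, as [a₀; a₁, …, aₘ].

[12; 2, 4, 2, 24]

a₀ = ⌊√155⌋ = 12.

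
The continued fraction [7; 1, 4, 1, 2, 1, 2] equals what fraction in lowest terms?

493/63

Fold from the inside: start with 2/1.
  1 + 1/2 = 3/2
  2 + 2/3 = 8/3
  1 + 3/8 = 11/8
  4 + 8/11 = 52/11
  1 + 11/52 = 63/52
  7 + 52/63 = 493/63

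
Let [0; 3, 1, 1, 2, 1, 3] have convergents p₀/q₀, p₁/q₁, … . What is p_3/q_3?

Using pₖ = aₖpₖ₋₁ + pₖ₋₂, qₖ = aₖqₖ₋₁ + qₖ₋₂ (with p₋₁=1, p₋₂=0, q₋₁=0, q₋₂=1):
  k=0: a=0, p=0, q=1
  k=1: a=3, p=1, q=3
  k=2: a=1, p=1, q=4
  k=3: a=1, p=2, q=7

2/7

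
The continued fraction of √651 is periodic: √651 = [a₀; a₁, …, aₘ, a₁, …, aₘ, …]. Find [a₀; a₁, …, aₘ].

[25; 1, 1, 16, 1, 1, 50]

a₀ = ⌊√651⌋ = 25.
With m₀=0, d₀=1 and mₖ₊₁ = dₖaₖ − mₖ, dₖ₊₁ = (n − mₖ₊₁²)/dₖ, aₖ₊₁ = ⌊(a₀+mₖ₊₁)/dₖ₊₁⌋:
  k=1: m=25, d=26, a=1
  k=2: m=1, d=25, a=1
  k=3: m=24, d=3, a=16
  k=4: m=24, d=25, a=1
  k=5: m=1, d=26, a=1
  k=6: m=25, d=1, a=50
d=1 and a=2a₀=50 at k=6, so the next step gives (m, d) = (25, 26) again — its k=1 value — and the period has length 6.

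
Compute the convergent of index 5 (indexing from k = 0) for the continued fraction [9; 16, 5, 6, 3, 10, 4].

148359/16372

Using pₖ = aₖpₖ₋₁ + pₖ₋₂, qₖ = aₖqₖ₋₁ + qₖ₋₂ (with p₋₁=1, p₋₂=0, q₋₁=0, q₋₂=1):
  k=0: a=9, p=9, q=1
  k=1: a=16, p=145, q=16
  k=2: a=5, p=734, q=81
  k=3: a=6, p=4549, q=502
  k=4: a=3, p=14381, q=1587
  k=5: a=10, p=148359, q=16372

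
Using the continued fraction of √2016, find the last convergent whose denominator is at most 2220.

40365/899

√2016 = [44; 1, 8, 1, 88, …] (period length 4).
Convergents:
  p_0/q_0 = 44/1
  p_1/q_1 = 45/1
  p_2/q_2 = 404/9
  p_3/q_3 = 449/10
  p_4/q_4 = 39916/889
  p_5/q_5 = 40365/899
  p_6/q_6 = 362836/8081
q_5 = 899 ≤ 2220 < 8081 = q_6, so the answer is 40365/899.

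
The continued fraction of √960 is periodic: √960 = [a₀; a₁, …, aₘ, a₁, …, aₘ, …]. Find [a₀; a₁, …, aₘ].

a₀ = ⌊√960⌋ = 30.
With m₀=0, d₀=1 and mₖ₊₁ = dₖaₖ − mₖ, dₖ₊₁ = (n − mₖ₊₁²)/dₖ, aₖ₊₁ = ⌊(a₀+mₖ₊₁)/dₖ₊₁⌋:
  k=1: m=30, d=60, a=1
  k=2: m=30, d=1, a=60
d=1 and a=2a₀=60 at k=2, so the next step gives (m, d) = (30, 60) again — its k=1 value — and the period has length 2.

[30; 1, 60]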